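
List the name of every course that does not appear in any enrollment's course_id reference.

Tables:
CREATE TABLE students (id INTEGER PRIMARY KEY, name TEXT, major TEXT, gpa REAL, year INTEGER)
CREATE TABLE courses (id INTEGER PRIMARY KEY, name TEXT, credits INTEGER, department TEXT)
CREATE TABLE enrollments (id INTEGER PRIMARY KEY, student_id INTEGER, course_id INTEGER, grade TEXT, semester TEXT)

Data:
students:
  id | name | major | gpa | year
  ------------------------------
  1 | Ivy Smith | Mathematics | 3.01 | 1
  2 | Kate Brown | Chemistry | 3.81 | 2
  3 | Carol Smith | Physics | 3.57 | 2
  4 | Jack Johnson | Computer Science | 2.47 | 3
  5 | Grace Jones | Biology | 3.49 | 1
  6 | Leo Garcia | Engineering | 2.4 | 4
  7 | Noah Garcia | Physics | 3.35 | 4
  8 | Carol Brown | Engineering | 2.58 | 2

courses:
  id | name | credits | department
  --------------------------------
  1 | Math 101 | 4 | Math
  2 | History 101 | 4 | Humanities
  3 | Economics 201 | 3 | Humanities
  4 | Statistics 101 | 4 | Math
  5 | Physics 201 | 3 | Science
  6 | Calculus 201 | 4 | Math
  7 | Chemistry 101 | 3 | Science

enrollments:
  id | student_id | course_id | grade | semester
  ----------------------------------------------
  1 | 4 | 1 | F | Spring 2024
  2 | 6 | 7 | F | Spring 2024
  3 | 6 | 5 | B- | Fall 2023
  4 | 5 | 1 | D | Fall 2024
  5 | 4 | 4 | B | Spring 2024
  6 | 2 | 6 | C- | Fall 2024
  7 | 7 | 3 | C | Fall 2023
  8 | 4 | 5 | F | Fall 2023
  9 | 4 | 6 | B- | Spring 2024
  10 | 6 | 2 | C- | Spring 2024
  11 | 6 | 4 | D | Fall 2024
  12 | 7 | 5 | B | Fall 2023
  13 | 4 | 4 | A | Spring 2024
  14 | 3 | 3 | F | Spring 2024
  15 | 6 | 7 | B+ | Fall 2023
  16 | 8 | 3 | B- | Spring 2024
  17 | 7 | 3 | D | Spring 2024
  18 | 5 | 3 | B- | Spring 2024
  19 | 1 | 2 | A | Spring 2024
SELECT p.name FROM courses p LEFT JOIN enrollments c ON c.course_id = p.id WHERE c.id IS NULL

Execution result:
(no rows)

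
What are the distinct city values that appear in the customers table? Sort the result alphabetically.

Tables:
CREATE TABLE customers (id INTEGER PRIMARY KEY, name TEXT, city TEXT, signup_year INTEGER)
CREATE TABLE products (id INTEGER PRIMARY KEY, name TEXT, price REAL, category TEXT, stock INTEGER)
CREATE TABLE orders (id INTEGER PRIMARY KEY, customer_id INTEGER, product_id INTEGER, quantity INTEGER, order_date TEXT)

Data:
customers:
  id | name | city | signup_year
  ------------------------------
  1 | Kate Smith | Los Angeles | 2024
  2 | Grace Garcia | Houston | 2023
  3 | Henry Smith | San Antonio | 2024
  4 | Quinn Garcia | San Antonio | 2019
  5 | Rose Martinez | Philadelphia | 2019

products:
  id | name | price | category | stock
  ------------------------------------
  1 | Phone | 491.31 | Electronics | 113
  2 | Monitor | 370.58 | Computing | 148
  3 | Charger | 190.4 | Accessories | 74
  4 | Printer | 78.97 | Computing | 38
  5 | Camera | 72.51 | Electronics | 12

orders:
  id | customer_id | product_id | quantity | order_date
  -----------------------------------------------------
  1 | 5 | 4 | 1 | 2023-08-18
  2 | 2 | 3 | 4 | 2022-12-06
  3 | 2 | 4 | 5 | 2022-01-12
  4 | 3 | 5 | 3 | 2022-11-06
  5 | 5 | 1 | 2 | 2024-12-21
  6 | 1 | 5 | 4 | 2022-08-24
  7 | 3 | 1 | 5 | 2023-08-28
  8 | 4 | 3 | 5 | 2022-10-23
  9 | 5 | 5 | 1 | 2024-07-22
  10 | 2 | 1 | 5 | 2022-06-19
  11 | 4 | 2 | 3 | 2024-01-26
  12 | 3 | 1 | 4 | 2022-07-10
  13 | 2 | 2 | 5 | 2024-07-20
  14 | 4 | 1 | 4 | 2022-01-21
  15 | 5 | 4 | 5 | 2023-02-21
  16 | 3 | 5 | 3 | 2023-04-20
SELECT DISTINCT city FROM customers ORDER BY city

Execution result:
city
Houston
Los Angeles
Philadelphia
San Antonio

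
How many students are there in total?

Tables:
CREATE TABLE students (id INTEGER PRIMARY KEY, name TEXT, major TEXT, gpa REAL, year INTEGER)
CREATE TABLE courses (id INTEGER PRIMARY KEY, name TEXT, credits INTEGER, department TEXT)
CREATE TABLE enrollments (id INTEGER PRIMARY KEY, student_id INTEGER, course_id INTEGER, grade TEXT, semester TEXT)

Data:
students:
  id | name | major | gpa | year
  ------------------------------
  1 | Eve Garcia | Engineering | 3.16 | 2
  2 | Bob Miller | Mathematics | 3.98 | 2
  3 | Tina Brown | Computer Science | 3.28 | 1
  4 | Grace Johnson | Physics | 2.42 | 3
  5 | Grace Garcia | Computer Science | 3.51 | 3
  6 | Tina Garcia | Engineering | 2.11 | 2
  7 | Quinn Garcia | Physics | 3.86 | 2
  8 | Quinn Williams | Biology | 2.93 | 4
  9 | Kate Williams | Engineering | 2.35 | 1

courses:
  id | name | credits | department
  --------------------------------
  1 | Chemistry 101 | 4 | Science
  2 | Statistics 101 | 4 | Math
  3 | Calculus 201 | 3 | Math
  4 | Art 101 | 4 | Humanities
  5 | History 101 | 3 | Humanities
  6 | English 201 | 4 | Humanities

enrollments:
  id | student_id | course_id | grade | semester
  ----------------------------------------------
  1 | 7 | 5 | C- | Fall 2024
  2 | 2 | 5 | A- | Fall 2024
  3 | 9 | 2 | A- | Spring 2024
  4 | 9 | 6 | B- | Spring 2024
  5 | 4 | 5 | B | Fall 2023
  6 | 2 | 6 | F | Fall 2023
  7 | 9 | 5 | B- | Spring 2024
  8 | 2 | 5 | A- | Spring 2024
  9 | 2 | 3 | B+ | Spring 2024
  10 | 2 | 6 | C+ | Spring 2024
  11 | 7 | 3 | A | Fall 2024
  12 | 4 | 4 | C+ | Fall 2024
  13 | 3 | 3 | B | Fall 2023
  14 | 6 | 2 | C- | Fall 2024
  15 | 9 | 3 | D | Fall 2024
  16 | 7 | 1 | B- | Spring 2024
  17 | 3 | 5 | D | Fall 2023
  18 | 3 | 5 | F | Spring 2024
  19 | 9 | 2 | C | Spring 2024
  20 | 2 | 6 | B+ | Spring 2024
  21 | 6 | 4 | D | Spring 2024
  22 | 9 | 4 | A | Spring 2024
SELECT COUNT(*) FROM students

Execution result:
9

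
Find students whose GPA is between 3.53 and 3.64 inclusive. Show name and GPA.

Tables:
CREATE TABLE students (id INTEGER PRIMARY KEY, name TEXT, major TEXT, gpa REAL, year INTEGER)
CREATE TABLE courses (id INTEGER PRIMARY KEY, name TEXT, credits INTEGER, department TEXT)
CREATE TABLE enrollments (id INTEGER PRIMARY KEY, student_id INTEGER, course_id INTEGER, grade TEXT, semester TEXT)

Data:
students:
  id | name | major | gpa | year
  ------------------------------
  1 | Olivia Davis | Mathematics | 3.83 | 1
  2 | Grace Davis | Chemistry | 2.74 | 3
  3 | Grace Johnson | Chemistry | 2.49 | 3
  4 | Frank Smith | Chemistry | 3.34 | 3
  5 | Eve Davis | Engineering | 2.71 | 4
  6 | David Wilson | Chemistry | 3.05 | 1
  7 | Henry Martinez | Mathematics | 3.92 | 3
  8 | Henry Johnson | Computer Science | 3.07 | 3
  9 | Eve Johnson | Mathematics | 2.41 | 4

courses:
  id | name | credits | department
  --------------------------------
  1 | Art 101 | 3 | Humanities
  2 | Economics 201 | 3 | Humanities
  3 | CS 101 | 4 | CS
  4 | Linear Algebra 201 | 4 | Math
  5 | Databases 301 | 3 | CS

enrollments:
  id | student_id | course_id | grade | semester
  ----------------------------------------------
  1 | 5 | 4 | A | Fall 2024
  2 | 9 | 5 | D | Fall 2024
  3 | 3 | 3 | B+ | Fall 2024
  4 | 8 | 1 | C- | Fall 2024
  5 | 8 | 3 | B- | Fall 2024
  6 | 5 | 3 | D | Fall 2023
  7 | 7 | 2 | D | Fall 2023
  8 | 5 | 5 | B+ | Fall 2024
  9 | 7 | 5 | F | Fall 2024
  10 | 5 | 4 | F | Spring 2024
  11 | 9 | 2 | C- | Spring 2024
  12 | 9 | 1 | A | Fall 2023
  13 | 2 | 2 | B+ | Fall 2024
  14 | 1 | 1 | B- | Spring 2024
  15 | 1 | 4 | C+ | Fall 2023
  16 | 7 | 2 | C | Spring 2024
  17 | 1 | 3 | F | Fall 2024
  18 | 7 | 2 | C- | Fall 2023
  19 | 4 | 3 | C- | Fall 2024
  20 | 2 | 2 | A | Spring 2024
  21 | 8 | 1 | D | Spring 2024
SELECT name, gpa FROM students WHERE gpa BETWEEN 3.53 AND 3.64

Execution result:
(no rows)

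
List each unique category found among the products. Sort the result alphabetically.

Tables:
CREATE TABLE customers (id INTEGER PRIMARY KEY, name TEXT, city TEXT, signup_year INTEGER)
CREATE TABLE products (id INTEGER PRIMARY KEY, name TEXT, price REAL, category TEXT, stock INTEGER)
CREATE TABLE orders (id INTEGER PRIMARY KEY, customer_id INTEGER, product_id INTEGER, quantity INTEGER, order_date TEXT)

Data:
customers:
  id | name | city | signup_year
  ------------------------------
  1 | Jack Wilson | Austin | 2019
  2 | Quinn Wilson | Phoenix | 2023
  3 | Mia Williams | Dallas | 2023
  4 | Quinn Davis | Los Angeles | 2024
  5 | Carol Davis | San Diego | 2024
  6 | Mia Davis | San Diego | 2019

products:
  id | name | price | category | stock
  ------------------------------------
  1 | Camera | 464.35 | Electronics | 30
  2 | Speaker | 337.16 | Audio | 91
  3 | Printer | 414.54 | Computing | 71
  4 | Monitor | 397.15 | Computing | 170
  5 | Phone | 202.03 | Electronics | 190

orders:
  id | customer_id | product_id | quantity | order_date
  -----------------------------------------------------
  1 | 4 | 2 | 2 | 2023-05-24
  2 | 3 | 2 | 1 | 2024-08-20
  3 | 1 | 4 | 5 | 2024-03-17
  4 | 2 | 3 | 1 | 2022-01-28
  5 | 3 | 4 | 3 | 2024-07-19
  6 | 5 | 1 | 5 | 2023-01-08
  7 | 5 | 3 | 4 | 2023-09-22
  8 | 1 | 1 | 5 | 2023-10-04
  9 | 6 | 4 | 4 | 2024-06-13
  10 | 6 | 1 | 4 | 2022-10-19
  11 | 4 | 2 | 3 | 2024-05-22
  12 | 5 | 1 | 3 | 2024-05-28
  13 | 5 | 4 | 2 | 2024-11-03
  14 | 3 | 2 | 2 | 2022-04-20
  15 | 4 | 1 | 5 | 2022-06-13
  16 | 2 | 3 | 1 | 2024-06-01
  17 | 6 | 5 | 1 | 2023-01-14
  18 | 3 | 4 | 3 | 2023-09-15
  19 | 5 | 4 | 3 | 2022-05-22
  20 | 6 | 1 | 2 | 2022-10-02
SELECT DISTINCT category FROM products ORDER BY category

Execution result:
category
Audio
Computing
Electronics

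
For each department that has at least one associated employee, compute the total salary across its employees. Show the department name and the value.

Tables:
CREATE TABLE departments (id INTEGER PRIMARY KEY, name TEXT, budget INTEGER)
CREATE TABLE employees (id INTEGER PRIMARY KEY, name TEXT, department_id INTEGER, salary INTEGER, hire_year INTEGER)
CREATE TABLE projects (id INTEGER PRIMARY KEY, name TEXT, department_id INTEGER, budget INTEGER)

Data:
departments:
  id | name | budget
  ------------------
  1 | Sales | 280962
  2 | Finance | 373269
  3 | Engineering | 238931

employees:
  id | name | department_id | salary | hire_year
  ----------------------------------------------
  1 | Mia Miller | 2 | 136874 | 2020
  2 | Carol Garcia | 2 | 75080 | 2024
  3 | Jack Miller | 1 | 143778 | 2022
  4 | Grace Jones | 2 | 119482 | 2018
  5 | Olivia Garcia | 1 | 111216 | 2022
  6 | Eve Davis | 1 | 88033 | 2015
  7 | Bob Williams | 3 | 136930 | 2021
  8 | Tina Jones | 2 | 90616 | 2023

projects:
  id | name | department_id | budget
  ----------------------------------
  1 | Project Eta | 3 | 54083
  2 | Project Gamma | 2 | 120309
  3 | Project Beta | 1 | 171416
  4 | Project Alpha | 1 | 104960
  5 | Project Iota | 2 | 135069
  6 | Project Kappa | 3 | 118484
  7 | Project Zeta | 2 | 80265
SELECT p.name, SUM(c.salary) AS sum_salary FROM employees c JOIN departments p ON c.department_id = p.id GROUP BY p.id, p.name

Execution result:
name | sum_salary
Sales | 343027
Finance | 422052
Engineering | 136930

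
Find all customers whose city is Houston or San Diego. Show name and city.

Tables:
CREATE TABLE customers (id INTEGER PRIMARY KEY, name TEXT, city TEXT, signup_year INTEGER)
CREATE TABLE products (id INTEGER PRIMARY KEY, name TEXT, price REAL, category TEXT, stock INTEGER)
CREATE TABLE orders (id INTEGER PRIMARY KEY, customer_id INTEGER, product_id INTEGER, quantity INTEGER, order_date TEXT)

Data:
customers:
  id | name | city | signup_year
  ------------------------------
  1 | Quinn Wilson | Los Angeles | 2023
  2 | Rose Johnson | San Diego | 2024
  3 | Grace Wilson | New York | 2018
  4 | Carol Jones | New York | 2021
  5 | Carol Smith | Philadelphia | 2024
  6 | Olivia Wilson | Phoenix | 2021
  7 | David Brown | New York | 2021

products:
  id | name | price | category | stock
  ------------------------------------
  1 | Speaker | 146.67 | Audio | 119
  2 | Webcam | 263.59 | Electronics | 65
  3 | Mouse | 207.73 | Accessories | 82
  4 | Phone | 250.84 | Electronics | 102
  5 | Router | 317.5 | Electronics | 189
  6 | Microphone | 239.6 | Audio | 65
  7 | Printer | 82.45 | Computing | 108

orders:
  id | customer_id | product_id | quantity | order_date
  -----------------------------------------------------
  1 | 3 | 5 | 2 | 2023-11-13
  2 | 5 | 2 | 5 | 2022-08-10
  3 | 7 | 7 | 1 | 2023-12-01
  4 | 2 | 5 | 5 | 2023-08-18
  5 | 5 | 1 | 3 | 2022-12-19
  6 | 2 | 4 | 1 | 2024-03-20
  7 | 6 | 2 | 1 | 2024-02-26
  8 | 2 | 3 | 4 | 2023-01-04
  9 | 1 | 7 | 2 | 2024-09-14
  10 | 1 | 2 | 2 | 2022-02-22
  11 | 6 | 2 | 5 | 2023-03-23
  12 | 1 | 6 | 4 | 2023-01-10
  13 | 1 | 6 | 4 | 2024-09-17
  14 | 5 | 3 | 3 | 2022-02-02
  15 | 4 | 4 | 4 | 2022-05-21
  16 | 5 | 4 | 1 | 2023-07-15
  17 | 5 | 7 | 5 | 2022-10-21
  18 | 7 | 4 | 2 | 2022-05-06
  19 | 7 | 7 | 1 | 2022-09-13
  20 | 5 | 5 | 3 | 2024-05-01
SELECT name, city FROM customers WHERE city IN ('Houston', 'San Diego')

Execution result:
name | city
Rose Johnson | San Diego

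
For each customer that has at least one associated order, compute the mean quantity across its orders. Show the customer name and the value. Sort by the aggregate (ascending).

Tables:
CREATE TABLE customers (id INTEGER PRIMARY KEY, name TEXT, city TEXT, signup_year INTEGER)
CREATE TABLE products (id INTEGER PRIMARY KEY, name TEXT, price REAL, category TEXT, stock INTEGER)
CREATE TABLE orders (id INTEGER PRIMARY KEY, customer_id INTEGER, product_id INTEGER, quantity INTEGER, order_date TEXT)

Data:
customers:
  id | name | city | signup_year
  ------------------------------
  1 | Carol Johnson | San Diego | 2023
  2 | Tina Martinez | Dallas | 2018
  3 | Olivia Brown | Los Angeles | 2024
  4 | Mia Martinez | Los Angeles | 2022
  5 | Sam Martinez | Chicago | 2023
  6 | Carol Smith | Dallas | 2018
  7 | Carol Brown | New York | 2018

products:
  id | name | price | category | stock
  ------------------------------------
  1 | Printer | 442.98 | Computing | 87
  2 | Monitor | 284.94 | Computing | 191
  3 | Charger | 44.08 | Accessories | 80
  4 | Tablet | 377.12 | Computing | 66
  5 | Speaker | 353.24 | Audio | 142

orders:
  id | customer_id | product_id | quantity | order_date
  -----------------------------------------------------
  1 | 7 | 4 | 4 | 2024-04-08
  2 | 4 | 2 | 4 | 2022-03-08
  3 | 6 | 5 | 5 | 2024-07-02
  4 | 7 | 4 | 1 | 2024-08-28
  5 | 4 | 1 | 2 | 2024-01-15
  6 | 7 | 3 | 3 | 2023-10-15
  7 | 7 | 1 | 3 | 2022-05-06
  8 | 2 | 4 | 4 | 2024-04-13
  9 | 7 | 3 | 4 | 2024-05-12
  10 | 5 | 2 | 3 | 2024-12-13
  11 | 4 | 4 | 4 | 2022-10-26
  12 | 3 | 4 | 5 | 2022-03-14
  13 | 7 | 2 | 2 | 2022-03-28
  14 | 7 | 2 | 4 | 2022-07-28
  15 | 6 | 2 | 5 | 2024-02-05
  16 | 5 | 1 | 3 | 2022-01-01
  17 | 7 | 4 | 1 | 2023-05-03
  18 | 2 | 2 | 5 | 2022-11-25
SELECT p.name, AVG(c.quantity) AS avg_quantity FROM orders c JOIN customers p ON c.customer_id = p.id GROUP BY p.id, p.name ORDER BY avg_quantity ASC

Execution result:
name | avg_quantity
Carol Brown | 2.75
Sam Martinez | 3.00
Mia Martinez | 3.33
Tina Martinez | 4.50
Olivia Brown | 5.00
Carol Smith | 5.00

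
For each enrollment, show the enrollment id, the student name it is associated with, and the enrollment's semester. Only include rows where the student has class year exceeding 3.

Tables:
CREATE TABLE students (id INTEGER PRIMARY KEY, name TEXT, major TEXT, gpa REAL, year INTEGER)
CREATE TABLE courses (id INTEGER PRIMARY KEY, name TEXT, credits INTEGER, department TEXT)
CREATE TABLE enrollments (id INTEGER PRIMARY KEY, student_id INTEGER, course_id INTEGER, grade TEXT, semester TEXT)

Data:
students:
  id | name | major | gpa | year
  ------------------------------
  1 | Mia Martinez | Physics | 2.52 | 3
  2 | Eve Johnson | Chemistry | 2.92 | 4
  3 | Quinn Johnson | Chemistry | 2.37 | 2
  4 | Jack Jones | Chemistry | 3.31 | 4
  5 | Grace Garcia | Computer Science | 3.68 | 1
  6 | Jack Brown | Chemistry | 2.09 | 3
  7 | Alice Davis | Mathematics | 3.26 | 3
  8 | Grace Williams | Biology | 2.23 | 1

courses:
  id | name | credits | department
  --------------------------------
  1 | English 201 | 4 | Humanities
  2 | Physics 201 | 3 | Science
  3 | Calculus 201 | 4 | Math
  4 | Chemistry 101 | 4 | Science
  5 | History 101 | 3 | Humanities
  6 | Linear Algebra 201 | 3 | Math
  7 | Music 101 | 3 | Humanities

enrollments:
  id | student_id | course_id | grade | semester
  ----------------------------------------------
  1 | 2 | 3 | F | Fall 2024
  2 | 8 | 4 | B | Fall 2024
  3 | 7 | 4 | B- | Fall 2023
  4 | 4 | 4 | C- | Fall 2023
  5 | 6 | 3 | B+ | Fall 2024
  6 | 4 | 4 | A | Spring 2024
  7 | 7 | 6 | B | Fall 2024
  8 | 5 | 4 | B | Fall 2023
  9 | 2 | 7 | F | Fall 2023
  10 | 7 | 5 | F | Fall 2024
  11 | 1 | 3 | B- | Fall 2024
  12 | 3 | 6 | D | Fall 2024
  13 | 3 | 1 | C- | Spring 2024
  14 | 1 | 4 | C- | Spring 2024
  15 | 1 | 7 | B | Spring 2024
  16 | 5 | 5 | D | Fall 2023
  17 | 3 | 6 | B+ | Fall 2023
SELECT c.id, p.name AS student, c.semester FROM enrollments c JOIN students p ON c.student_id = p.id WHERE p.year > 3

Execution result:
id | student | semester
1 | Eve Johnson | Fall 2024
4 | Jack Jones | Fall 2023
6 | Jack Jones | Spring 2024
9 | Eve Johnson | Fall 2023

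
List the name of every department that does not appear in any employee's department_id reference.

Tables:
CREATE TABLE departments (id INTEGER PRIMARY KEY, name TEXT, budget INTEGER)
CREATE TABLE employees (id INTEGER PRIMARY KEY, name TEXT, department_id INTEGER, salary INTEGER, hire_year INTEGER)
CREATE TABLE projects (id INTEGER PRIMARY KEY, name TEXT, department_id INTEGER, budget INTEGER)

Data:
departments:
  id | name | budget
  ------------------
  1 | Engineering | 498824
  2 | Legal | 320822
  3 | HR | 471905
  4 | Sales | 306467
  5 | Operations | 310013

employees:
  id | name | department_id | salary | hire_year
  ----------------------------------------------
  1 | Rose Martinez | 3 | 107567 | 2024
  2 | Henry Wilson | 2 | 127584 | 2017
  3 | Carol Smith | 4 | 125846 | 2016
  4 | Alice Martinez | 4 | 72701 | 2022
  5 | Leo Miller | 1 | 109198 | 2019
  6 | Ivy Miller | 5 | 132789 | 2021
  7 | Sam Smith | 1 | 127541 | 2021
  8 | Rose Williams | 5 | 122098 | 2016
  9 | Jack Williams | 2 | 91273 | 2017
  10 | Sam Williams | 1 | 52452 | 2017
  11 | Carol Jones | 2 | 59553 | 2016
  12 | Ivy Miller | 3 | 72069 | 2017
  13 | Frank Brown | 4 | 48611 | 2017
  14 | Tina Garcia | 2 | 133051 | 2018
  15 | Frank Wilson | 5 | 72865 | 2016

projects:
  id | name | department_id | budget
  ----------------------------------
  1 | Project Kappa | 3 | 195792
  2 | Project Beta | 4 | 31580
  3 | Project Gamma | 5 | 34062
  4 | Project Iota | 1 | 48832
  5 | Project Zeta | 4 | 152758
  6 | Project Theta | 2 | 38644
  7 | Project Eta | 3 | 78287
SELECT p.name FROM departments p LEFT JOIN employees c ON c.department_id = p.id WHERE c.id IS NULL

Execution result:
(no rows)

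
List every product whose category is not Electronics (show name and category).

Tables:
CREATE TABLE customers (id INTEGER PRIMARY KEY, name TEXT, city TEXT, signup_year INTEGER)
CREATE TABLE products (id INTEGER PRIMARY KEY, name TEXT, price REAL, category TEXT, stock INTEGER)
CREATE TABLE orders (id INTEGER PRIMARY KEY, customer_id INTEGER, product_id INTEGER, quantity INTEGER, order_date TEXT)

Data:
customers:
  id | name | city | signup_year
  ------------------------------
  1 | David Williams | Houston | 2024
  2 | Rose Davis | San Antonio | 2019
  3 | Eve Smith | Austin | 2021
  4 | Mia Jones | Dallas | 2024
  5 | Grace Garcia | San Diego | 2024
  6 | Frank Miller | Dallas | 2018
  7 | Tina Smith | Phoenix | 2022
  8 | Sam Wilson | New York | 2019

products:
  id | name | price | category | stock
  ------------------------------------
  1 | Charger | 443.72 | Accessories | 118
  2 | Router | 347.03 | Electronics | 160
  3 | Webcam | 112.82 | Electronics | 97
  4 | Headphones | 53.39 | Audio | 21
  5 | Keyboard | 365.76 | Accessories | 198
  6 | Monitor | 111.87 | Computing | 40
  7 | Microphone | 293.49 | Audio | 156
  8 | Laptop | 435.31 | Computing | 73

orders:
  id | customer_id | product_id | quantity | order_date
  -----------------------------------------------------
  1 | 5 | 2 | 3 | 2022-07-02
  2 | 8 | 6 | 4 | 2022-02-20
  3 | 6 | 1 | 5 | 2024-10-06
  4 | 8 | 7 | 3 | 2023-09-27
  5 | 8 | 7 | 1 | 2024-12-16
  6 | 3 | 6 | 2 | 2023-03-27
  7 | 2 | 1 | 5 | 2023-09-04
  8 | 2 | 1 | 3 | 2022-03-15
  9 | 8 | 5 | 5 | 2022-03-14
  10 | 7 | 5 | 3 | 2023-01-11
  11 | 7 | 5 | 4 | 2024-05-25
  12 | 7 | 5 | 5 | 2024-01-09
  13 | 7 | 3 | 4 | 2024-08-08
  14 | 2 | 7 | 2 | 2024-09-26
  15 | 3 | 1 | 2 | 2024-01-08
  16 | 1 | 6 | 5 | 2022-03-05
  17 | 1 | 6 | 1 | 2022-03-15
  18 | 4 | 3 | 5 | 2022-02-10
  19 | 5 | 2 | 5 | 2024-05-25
SELECT name, category FROM products WHERE category <> 'Electronics'

Execution result:
name | category
Charger | Accessories
Headphones | Audio
Keyboard | Accessories
Monitor | Computing
Microphone | Audio
Laptop | Computing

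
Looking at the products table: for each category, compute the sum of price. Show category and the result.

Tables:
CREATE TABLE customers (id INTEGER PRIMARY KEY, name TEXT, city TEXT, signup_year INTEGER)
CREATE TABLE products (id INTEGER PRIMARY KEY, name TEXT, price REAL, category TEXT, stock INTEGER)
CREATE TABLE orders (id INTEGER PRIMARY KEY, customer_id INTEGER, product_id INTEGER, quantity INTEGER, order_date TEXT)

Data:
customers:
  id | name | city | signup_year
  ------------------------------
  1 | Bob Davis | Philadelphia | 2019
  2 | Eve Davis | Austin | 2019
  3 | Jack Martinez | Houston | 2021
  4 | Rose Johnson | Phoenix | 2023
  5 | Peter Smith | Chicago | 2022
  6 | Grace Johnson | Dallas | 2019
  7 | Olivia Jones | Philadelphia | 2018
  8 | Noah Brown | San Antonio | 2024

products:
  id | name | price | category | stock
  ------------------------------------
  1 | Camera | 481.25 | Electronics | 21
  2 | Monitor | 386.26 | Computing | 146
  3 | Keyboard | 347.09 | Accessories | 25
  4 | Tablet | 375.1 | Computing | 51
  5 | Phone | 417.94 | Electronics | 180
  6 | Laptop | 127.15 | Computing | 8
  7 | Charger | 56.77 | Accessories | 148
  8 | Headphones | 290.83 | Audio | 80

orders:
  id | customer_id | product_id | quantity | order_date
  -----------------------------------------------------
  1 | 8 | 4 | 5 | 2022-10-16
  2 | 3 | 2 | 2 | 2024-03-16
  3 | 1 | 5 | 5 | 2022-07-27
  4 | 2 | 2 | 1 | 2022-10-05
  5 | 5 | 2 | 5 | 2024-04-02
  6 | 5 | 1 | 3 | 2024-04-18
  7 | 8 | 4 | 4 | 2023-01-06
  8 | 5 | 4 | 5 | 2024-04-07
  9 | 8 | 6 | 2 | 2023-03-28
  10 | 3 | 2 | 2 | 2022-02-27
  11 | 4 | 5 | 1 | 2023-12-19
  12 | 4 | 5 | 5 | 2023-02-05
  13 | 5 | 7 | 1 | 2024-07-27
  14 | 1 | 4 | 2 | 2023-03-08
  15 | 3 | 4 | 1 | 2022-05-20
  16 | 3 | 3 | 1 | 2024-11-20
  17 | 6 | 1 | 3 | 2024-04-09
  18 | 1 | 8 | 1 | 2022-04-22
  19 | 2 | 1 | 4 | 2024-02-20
SELECT category, SUM(price) AS sum_price FROM products GROUP BY category

Execution result:
category | sum_price
Accessories | 403.86
Audio | 290.83
Computing | 888.51
Electronics | 899.19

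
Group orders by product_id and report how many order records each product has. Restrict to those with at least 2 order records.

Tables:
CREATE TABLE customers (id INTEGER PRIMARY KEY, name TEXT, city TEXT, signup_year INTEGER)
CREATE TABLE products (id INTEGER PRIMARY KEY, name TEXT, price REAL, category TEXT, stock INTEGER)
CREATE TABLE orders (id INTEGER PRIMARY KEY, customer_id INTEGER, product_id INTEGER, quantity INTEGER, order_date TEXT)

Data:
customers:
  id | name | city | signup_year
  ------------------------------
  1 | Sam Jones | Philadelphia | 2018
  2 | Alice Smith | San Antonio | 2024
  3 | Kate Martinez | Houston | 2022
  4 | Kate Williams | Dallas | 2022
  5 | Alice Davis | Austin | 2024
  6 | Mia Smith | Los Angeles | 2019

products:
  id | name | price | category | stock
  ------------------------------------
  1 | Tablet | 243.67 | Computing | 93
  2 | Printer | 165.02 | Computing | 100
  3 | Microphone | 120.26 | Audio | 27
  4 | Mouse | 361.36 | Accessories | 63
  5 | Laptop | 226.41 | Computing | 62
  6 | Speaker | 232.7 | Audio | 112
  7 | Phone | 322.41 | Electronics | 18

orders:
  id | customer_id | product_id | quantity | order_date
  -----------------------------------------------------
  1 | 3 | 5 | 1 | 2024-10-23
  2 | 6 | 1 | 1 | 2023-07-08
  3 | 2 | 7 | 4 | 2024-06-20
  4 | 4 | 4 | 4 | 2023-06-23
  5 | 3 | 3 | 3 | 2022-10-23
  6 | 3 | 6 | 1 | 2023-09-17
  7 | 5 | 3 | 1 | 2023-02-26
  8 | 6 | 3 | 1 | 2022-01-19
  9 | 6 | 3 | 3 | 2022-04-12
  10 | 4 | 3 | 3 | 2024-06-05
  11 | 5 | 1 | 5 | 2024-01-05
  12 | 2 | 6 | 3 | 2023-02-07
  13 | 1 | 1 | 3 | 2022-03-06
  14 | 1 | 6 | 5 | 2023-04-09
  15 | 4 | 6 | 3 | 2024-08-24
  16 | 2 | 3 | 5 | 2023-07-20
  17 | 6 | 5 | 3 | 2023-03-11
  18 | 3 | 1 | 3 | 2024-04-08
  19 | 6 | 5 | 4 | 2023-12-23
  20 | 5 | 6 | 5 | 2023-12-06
SELECT product_id, COUNT(*) AS order_count FROM orders GROUP BY product_id HAVING COUNT(*) >= 2

Execution result:
product_id | order_count
1 | 4
3 | 6
5 | 3
6 | 5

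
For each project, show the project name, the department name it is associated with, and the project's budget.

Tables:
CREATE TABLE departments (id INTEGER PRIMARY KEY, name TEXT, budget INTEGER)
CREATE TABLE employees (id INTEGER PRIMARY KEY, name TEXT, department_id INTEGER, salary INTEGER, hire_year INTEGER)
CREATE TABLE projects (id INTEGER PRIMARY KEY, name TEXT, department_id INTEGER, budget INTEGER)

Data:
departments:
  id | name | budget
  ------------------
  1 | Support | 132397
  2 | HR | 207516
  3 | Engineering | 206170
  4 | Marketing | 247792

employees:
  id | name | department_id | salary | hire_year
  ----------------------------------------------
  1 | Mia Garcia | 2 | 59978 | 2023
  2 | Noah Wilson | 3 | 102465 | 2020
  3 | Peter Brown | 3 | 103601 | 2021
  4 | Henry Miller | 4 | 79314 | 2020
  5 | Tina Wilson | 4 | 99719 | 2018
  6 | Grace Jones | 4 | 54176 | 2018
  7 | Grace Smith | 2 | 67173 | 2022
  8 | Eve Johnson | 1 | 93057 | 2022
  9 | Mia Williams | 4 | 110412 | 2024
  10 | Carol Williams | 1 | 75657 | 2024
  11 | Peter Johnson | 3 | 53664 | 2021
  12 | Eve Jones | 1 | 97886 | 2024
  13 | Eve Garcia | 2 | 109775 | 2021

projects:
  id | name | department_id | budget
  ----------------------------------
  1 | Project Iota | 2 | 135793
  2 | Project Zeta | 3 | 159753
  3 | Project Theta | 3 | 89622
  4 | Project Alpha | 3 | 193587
SELECT c.name, p.name AS department, c.budget FROM projects c JOIN departments p ON c.department_id = p.id

Execution result:
name | department | budget
Project Iota | HR | 135793
Project Zeta | Engineering | 159753
Project Theta | Engineering | 89622
Project Alpha | Engineering | 193587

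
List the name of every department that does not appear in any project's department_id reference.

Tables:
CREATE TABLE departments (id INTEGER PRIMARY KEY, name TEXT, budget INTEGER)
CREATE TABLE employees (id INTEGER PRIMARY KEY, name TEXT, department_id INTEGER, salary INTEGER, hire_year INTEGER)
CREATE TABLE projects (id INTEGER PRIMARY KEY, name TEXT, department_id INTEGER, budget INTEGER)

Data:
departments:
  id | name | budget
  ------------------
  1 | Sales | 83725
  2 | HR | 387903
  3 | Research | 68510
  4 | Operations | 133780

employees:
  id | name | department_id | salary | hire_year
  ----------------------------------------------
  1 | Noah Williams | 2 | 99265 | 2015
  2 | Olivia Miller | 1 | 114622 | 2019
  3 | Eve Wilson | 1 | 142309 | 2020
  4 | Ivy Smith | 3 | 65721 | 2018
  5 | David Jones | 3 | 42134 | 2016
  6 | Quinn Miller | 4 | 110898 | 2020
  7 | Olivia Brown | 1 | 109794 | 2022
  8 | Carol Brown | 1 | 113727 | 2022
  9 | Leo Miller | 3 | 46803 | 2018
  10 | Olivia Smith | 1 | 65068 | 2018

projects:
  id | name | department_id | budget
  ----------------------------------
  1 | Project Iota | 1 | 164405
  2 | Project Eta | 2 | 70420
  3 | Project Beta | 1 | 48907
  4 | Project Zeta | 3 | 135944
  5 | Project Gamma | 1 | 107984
SELECT p.name FROM departments p LEFT JOIN projects c ON c.department_id = p.id WHERE c.id IS NULL

Execution result:
Operations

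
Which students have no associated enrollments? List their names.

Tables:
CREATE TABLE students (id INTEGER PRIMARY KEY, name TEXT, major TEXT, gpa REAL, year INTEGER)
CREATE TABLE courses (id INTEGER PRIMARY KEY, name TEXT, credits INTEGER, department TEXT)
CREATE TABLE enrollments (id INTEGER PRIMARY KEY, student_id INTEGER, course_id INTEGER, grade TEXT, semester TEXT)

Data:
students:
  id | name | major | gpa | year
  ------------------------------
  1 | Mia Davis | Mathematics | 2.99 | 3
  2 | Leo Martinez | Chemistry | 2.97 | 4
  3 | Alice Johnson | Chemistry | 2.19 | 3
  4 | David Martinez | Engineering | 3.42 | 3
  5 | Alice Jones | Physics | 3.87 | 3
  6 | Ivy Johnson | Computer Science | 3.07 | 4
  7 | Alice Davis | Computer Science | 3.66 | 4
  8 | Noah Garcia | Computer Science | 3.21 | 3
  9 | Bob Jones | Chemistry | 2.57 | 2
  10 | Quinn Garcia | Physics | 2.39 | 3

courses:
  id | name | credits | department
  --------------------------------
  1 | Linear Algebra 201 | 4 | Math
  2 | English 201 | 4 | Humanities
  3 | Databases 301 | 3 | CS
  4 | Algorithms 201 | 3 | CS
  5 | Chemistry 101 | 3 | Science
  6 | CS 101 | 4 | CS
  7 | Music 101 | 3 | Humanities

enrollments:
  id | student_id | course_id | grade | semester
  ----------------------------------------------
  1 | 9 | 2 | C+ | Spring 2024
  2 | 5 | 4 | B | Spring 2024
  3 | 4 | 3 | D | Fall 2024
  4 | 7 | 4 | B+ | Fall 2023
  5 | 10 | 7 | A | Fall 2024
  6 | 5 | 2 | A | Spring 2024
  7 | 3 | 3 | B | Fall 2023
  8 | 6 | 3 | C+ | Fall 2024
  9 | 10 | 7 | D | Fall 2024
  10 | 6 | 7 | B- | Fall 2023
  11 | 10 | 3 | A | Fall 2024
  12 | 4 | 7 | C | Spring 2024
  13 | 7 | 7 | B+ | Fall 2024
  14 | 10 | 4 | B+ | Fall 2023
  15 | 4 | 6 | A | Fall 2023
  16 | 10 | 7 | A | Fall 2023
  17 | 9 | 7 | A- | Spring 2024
SELECT p.name FROM students p LEFT JOIN enrollments c ON c.student_id = p.id WHERE c.id IS NULL

Execution result:
name
Mia Davis
Leo Martinez
Noah Garcia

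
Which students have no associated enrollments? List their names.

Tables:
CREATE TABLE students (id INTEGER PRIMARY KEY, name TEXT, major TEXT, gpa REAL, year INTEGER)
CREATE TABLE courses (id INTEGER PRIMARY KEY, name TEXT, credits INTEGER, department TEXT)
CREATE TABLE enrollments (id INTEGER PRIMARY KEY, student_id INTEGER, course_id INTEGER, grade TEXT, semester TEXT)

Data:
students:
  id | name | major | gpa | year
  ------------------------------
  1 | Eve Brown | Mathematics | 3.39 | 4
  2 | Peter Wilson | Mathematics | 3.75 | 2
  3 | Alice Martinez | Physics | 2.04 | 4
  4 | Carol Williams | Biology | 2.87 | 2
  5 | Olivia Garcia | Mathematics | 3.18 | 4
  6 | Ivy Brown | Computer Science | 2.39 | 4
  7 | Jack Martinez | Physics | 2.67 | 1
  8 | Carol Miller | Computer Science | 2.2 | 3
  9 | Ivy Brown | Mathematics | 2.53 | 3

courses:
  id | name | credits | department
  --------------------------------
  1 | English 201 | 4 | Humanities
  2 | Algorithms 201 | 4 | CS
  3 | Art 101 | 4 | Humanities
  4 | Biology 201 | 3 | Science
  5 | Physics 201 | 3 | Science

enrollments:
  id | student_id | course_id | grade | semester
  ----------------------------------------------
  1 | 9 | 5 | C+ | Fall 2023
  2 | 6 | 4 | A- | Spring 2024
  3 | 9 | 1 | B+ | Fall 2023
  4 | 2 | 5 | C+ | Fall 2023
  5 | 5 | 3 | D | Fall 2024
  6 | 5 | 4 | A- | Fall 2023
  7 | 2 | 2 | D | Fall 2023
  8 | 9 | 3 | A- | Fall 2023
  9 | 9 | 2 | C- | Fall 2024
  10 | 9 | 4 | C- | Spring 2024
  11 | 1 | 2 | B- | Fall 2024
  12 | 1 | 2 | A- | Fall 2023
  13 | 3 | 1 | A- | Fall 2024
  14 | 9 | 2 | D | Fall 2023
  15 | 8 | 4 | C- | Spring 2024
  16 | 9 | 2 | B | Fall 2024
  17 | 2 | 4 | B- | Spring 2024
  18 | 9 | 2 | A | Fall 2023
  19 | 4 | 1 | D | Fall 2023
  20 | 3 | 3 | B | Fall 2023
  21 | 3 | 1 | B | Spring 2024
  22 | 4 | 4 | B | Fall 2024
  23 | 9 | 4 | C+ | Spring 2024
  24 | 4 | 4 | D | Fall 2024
SELECT p.name FROM students p LEFT JOIN enrollments c ON c.student_id = p.id WHERE c.id IS NULL

Execution result:
Jack Martinez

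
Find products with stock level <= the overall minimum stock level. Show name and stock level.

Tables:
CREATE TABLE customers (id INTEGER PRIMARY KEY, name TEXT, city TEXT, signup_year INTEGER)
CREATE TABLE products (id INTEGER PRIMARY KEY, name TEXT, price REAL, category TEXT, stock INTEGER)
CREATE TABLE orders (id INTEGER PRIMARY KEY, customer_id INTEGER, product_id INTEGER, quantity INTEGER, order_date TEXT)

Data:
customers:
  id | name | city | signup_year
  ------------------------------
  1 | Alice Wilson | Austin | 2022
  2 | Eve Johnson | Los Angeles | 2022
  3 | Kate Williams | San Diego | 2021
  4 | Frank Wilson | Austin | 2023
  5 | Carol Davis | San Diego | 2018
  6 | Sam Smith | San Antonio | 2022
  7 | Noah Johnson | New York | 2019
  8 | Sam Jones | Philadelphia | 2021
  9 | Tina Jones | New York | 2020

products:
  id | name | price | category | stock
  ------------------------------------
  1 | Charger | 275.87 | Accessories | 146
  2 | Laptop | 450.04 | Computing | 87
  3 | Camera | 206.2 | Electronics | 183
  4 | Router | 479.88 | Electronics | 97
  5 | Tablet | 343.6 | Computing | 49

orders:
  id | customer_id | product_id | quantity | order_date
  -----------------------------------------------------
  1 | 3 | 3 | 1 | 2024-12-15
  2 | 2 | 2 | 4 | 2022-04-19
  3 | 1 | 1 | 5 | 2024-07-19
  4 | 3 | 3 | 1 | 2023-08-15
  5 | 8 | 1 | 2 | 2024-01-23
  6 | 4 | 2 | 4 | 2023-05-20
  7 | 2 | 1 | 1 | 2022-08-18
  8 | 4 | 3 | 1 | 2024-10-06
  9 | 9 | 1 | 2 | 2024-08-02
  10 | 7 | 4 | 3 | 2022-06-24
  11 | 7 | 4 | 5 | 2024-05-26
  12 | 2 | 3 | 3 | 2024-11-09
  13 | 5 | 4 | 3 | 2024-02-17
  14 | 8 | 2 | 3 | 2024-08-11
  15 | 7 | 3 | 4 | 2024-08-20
SELECT name, stock FROM products WHERE stock <= (SELECT MIN(stock) FROM products)

Execution result:
name | stock
Tablet | 49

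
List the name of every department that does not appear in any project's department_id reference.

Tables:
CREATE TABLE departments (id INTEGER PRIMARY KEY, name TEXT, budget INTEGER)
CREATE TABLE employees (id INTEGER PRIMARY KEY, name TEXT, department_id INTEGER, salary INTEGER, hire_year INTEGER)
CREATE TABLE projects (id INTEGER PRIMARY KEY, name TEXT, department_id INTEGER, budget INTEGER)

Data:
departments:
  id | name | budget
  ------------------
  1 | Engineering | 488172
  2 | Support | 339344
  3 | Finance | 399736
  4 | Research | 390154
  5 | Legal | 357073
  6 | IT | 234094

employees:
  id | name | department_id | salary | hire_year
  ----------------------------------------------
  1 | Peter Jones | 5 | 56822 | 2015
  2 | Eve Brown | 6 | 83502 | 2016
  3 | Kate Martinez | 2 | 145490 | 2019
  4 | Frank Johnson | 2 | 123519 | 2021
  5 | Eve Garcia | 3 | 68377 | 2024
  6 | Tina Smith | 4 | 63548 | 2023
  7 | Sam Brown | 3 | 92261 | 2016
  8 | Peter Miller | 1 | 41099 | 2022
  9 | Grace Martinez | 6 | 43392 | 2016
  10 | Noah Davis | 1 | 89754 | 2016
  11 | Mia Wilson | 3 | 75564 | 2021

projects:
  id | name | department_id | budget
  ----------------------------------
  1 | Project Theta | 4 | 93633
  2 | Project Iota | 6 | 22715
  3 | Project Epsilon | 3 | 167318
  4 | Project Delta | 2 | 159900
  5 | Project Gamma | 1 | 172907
SELECT p.name FROM departments p LEFT JOIN projects c ON c.department_id = p.id WHERE c.id IS NULL

Execution result:
Legal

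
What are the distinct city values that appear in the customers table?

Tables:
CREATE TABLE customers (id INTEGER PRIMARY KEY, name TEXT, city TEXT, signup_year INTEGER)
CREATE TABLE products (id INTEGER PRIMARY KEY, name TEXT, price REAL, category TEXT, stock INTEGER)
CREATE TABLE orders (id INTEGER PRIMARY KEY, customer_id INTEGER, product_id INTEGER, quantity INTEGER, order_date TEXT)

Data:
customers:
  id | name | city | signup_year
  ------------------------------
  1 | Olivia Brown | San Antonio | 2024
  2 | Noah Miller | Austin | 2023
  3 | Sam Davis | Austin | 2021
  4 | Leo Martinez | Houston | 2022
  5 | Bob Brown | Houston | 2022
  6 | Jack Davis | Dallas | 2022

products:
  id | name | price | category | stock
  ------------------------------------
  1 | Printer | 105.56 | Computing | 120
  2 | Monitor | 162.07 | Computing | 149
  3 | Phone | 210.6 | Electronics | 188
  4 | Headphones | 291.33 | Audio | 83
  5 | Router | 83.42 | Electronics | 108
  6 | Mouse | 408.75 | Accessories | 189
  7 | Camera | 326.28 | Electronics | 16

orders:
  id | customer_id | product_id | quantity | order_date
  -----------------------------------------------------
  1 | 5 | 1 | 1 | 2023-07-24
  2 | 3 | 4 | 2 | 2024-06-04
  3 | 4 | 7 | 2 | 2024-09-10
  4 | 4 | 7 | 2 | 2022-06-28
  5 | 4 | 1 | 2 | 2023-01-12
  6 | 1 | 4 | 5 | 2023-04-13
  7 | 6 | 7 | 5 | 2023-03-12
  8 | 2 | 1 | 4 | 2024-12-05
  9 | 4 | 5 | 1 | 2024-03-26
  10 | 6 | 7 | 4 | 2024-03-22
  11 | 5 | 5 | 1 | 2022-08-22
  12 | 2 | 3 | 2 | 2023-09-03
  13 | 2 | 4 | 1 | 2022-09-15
SELECT DISTINCT city FROM customers

Execution result:
city
San Antonio
Austin
Houston
Dallas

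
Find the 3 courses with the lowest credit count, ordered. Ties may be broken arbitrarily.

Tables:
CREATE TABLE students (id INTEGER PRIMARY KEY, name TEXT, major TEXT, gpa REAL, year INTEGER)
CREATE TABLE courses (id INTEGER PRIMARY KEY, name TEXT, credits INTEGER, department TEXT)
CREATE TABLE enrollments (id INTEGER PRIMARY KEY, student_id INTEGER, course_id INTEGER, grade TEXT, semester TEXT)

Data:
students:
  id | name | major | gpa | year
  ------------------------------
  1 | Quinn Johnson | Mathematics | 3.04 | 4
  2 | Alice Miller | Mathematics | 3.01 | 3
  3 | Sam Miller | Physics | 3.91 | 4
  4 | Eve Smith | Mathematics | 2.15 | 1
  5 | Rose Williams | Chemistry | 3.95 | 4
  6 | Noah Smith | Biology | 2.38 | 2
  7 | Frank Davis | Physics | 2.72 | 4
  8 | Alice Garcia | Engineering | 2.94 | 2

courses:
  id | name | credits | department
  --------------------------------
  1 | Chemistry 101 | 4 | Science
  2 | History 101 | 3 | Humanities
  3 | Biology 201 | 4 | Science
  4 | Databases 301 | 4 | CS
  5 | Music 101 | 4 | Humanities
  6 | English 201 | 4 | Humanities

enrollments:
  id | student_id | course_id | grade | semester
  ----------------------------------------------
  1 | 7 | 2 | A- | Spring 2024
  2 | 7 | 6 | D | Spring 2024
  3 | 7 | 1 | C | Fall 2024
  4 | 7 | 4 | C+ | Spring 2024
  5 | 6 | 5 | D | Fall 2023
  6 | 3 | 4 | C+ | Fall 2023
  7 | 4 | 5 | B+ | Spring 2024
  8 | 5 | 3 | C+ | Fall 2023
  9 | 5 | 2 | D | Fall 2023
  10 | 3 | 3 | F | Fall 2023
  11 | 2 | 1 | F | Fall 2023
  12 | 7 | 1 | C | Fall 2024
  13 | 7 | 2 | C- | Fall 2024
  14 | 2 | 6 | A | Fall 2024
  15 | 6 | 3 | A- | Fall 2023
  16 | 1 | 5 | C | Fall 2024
SELECT name, credits FROM courses ORDER BY credits ASC LIMIT 3

Execution result:
name | credits
History 101 | 3
Chemistry 101 | 4
Biology 201 | 4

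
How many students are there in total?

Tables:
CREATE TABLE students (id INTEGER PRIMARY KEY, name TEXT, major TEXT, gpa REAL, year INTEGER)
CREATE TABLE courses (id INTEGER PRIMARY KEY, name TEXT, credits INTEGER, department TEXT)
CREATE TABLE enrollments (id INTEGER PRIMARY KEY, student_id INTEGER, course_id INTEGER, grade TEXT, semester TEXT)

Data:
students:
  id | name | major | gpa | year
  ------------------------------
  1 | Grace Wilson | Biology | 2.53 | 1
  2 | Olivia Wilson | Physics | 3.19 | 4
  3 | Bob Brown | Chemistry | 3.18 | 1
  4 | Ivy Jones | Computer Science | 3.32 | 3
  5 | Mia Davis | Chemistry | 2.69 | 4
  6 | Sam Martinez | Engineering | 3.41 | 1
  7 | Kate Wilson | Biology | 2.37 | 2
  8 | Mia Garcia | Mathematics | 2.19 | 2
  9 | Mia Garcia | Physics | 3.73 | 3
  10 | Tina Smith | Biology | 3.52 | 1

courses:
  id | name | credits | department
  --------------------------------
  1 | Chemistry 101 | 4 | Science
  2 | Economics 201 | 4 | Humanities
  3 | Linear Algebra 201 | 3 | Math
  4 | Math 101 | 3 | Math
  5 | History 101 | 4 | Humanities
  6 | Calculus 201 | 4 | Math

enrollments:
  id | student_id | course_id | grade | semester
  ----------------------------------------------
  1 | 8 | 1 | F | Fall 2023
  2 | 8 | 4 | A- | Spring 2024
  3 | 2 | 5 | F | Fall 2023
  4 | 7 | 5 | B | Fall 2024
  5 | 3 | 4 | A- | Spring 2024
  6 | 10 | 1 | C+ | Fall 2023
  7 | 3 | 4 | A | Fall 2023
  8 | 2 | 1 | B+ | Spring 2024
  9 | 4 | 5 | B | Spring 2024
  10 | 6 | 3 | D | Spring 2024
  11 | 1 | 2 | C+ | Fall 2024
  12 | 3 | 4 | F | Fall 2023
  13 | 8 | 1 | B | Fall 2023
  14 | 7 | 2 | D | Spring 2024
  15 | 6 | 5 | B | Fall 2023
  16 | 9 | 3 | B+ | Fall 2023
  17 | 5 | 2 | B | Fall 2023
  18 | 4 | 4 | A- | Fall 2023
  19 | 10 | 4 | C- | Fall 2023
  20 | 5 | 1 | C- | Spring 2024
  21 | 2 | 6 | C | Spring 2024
SELECT COUNT(*) FROM students

Execution result:
10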